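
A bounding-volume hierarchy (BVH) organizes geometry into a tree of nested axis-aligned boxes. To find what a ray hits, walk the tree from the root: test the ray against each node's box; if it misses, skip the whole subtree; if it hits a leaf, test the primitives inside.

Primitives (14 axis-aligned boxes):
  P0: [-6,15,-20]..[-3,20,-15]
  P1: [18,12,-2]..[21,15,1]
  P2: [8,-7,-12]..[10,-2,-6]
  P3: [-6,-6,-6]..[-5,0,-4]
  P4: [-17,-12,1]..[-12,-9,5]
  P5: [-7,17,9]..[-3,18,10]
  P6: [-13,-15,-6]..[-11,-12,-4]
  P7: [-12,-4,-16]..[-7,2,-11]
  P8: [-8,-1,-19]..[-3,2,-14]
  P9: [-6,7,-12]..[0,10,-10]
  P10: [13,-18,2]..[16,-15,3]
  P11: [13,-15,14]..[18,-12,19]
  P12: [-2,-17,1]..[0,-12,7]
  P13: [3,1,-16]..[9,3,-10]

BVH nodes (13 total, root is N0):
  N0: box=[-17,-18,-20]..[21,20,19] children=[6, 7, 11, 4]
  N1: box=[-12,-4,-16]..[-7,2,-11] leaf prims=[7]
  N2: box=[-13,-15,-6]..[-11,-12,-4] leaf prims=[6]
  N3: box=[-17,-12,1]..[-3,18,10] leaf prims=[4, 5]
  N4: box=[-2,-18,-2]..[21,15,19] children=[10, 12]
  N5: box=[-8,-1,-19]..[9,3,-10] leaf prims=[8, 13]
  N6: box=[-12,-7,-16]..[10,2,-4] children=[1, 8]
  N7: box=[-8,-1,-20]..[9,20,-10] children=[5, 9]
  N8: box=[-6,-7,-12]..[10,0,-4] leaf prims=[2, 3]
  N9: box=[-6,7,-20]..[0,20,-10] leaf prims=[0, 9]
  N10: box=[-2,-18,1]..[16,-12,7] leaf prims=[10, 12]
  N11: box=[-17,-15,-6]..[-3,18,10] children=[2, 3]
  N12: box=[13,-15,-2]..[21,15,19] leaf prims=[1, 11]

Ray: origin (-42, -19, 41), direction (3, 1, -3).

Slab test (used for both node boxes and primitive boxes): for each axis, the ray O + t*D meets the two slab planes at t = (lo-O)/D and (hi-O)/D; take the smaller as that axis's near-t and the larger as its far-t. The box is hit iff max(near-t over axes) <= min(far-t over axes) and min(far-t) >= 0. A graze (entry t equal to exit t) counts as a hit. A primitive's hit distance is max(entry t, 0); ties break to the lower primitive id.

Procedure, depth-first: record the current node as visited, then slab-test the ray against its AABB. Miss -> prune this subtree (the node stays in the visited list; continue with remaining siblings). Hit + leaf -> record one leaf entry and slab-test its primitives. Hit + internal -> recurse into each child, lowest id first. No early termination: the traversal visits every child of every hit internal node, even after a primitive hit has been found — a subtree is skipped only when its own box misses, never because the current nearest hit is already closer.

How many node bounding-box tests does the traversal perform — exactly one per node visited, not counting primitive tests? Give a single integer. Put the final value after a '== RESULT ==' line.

Traverse from the root:
N0 x:[25/3,21] y:[1,39] z:[22/3,61/3] -> hit [25/3,61/3], descend [4, 6, 7, 11]
  N4 x:[40/3,21] y:[1,34] z:[22/3,43/3] -> hit [40/3,43/3], descend [10, 12]
    N10 x:[40/3,58/3] y:[1,7] z:[34/3,40/3] -> miss, prune
    N12 x:[55/3,21] y:[4,34] z:[22/3,43/3] -> miss, prune
  N6 x:[10,52/3] y:[12,21] z:[15,19] -> hit [15,52/3], descend [1, 8]
    N1 x:[10,35/3] y:[15,21] z:[52/3,19] -> miss, prune
    N8 x:[12,52/3] y:[12,19] z:[15,53/3] -> hit [15,52/3] leaf, test {P2@t=50/3, P3(miss)}
  N7 x:[34/3,17] y:[18,39] z:[17,61/3] -> miss, prune
  N11 x:[25/3,13] y:[4,37] z:[31/3,47/3] -> hit [31/3,13], descend [2, 3]
    N2 x:[29/3,31/3] y:[4,7] z:[15,47/3] -> miss, prune
    N3 x:[25/3,13] y:[7,37] z:[31/3,40/3] -> hit [31/3,13] leaf, test {P4(miss), P5(miss)}

11 AABB tests over nodes [0, 4, 10, 12, 6, 1, 8, 7, 11, 2, 3]; 2 leaves entered; closest P2.

== RESULT ==
11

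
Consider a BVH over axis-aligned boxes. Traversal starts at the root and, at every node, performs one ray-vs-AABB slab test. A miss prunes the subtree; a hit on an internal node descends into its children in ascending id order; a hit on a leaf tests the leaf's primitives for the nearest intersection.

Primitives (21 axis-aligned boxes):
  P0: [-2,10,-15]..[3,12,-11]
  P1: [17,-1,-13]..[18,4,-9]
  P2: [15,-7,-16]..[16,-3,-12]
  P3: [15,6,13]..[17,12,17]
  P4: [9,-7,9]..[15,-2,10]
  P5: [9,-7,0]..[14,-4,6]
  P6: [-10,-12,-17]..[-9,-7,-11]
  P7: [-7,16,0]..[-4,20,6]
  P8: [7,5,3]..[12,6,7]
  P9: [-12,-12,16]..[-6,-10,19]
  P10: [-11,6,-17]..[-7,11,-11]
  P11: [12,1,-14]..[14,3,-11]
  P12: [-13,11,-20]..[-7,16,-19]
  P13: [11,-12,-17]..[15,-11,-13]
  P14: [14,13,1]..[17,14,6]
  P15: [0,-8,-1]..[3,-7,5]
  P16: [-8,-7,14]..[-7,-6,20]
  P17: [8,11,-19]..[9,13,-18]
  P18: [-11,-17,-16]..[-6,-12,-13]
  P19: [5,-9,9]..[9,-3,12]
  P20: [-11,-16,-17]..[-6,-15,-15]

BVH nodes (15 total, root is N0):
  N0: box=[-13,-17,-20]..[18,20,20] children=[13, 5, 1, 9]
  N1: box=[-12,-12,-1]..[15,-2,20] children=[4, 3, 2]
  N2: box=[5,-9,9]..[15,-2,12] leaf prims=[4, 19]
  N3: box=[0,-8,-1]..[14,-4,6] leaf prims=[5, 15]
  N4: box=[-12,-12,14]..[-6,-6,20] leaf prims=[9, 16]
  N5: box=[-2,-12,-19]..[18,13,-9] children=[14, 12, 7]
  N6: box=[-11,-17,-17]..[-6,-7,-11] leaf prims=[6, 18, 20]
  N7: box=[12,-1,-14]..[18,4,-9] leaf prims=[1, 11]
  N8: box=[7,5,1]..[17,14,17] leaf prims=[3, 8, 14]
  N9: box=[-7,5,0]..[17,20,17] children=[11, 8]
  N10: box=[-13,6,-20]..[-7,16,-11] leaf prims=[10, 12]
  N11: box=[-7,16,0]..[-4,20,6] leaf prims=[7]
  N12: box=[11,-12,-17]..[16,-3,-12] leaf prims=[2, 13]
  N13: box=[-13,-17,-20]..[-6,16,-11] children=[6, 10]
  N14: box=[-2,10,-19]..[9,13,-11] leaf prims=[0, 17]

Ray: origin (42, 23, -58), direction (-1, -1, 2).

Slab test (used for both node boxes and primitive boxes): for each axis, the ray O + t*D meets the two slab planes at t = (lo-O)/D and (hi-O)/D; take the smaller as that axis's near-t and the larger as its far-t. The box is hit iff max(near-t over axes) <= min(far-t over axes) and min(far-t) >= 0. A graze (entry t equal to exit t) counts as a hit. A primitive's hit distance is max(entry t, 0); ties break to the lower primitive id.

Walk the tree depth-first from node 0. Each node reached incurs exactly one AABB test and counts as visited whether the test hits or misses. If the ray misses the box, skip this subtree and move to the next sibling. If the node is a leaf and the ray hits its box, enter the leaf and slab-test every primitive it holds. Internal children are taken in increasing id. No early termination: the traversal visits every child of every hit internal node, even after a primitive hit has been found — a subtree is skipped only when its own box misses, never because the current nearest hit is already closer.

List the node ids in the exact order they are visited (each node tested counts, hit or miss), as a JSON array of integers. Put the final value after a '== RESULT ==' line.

Trace the traversal:
N0 x:[24,55] y:[3,40] z:[19,39] -> hit [24,39], descend [1, 5, 9, 13]
  N1 x:[27,54] y:[25,35] z:[57/2,39] -> hit [57/2,35], descend [2, 3, 4]
    N2 x:[27,37] y:[25,32] z:[67/2,35] -> miss, prune
    N3 x:[28,42] y:[27,31] z:[57/2,32] -> hit [57/2,31] leaf, test {P5@t=29, P15(miss)}
    N4 x:[48,54] y:[29,35] z:[36,39] -> miss, prune
  N5 x:[24,44] y:[10,35] z:[39/2,49/2] -> hit [24,49/2], descend [7, 12, 14]
    N7 x:[24,30] y:[19,24] z:[22,49/2] -> hit [24,24] leaf, test {P1@t=24, P11(miss)}
    N12 x:[26,31] y:[26,35] z:[41/2,23] -> miss, prune
    N14 x:[33,44] y:[10,13] z:[39/2,47/2] -> miss, prune
  N9 x:[25,49] y:[3,18] z:[29,75/2] -> miss, prune
  N13 x:[48,55] y:[7,40] z:[19,47/2] -> miss, prune

Summary -> nodes [0, 1, 2, 3, 4, 5, 7, 12, 14, 9, 13]; box-tests=11; leaf-entries=2; first=P1

== RESULT ==
[0, 1, 2, 3, 4, 5, 7, 12, 14, 9, 13]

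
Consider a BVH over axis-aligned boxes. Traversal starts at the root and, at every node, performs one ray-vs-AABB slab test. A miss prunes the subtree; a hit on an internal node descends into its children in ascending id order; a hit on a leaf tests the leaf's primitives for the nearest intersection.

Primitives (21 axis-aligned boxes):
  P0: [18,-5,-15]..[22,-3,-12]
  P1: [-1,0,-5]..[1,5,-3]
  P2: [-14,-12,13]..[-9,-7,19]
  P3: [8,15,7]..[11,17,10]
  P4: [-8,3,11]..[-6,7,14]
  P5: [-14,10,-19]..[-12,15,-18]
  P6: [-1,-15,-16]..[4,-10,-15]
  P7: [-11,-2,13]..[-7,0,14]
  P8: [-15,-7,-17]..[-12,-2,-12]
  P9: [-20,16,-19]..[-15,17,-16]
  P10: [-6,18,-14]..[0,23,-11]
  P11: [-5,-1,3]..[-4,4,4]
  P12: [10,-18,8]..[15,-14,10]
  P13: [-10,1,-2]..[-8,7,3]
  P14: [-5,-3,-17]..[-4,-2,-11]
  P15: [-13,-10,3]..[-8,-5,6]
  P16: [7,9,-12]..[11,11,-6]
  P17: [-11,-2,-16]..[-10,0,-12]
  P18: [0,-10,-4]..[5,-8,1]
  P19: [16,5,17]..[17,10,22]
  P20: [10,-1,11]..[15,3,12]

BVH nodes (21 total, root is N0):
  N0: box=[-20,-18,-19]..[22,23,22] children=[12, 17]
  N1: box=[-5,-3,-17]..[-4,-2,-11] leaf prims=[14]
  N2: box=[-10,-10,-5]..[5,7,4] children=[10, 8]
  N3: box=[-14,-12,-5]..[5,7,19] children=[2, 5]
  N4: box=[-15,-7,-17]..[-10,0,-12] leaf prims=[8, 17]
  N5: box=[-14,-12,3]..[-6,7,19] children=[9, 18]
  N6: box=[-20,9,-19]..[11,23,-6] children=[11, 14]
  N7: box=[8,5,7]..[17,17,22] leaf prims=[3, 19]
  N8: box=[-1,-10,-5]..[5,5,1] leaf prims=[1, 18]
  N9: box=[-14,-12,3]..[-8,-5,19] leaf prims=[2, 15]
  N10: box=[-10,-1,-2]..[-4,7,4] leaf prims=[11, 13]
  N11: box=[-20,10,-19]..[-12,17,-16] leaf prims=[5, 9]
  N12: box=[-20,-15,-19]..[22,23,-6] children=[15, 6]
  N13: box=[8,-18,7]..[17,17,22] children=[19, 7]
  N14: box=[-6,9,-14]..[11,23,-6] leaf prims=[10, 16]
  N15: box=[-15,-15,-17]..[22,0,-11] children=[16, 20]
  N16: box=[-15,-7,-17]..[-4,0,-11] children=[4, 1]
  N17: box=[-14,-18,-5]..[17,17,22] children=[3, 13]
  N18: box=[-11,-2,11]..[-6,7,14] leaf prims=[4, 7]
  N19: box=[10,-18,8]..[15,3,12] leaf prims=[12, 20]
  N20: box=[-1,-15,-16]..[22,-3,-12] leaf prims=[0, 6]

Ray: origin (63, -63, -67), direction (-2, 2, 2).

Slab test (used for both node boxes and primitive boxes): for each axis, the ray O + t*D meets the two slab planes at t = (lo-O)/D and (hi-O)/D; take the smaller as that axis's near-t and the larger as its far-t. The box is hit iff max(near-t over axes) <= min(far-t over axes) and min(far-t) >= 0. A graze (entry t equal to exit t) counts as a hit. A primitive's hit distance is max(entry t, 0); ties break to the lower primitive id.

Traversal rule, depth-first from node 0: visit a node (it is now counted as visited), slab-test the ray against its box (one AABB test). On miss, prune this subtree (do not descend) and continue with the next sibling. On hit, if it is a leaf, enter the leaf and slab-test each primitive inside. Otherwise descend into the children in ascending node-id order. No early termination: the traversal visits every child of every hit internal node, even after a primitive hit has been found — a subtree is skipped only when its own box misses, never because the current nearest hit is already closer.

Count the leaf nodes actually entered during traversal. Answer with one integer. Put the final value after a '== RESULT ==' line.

Traverse from the root:
N0 x:[41/2,83/2] y:[45/2,43] z:[24,89/2] -> hit [24,83/2], descend [12, 17]
  N12 x:[41/2,83/2] y:[24,43] z:[24,61/2] -> hit [24,61/2], descend [6, 15]
    N6 x:[26,83/2] y:[36,43] z:[24,61/2] -> miss, prune
    N15 x:[41/2,39] y:[24,63/2] z:[25,28] -> hit [25,28], descend [16, 20]
      N16 x:[67/2,39] y:[28,63/2] z:[25,28] -> miss, prune
      N20 x:[41/2,32] y:[24,30] z:[51/2,55/2] -> hit [51/2,55/2] leaf, test {P0(miss), P6(miss)}
  N17 x:[23,77/2] y:[45/2,40] z:[31,89/2] -> hit [31,77/2], descend [3, 13]
    N3 x:[29,77/2] y:[51/2,35] z:[31,43] -> hit [31,35], descend [2, 5]
      N2 x:[29,73/2] y:[53/2,35] z:[31,71/2] -> hit [31,35], descend [8, 10]
        N8 x:[29,32] y:[53/2,34] z:[31,34] -> hit [31,32] leaf, test {P1@t=63/2, P18(miss)}
        N10 x:[67/2,73/2] y:[31,35] z:[65/2,71/2] -> hit [67/2,35] leaf, test {P11(miss), P13(miss)}
      N5 x:[69/2,77/2] y:[51/2,35] z:[35,43] -> hit [35,35], descend [9, 18]
        N9 x:[71/2,77/2] y:[51/2,29] z:[35,43] -> miss, prune
        N18 x:[69/2,37] y:[61/2,35] z:[39,81/2] -> miss, prune
    N13 x:[23,55/2] y:[45/2,40] z:[37,89/2] -> miss, prune

Summary -> nodes [0, 12, 6, 15, 16, 20, 17, 3, 2, 8, 10, 5, 9, 18, 13]; box-tests=15; leaf-entries=3; first=P1

== RESULT ==
3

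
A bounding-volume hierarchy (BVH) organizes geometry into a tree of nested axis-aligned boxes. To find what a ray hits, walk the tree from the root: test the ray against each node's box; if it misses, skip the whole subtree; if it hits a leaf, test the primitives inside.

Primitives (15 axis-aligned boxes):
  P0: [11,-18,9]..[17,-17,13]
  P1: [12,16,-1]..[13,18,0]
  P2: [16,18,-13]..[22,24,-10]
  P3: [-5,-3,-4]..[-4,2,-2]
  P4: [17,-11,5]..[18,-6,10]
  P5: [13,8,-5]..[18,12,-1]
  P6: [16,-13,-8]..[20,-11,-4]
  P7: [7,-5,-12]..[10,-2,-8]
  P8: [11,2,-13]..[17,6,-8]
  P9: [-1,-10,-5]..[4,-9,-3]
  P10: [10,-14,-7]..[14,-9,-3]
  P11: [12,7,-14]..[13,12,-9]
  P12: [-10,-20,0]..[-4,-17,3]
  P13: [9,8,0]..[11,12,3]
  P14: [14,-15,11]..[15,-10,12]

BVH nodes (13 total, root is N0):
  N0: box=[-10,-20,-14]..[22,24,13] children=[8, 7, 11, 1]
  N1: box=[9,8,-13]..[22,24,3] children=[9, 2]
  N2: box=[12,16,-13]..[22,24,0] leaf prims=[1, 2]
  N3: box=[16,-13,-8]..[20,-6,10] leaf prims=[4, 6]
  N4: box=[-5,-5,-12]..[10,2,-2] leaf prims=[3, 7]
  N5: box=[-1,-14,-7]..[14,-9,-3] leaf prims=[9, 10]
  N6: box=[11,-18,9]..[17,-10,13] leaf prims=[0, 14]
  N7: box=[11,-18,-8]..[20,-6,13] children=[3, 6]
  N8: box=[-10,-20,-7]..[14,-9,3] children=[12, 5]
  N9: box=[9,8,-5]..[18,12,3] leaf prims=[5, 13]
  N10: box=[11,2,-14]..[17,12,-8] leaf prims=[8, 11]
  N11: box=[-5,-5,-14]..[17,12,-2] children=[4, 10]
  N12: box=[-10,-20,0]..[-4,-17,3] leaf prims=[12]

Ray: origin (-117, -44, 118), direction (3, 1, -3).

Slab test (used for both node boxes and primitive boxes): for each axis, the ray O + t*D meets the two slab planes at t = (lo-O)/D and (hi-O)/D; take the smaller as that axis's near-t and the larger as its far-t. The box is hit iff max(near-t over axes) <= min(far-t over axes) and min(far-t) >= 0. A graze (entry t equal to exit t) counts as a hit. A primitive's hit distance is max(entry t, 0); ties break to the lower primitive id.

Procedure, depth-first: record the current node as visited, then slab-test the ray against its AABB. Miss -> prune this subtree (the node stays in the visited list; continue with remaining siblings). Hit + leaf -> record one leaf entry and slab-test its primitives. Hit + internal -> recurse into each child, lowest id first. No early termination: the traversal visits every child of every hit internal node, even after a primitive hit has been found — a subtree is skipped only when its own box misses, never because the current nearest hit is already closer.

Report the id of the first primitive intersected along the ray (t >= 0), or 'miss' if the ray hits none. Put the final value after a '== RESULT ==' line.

Traverse from the root:
N0 x:[107/3,139/3] y:[24,68] z:[35,44] -> hit [107/3,44], descend [1, 7, 8, 11]
  N1 x:[42,139/3] y:[52,68] z:[115/3,131/3] -> miss, prune
  N7 x:[128/3,137/3] y:[26,38] z:[35,42] -> miss, prune
  N8 x:[107/3,131/3] y:[24,35] z:[115/3,125/3] -> miss, prune
  N11 x:[112/3,134/3] y:[39,56] z:[40,44] -> hit [40,44], descend [4, 10]
    N4 x:[112/3,127/3] y:[39,46] z:[40,130/3] -> hit [40,127/3] leaf, test {P3(miss), P7@t=42}
    N10 x:[128/3,134/3] y:[46,56] z:[42,44] -> miss, prune

Visited [0, 1, 7, 8, 11, 4, 10]. Tests: 7 box, 1 leaf. Nearest: P7.

== RESULT ==
7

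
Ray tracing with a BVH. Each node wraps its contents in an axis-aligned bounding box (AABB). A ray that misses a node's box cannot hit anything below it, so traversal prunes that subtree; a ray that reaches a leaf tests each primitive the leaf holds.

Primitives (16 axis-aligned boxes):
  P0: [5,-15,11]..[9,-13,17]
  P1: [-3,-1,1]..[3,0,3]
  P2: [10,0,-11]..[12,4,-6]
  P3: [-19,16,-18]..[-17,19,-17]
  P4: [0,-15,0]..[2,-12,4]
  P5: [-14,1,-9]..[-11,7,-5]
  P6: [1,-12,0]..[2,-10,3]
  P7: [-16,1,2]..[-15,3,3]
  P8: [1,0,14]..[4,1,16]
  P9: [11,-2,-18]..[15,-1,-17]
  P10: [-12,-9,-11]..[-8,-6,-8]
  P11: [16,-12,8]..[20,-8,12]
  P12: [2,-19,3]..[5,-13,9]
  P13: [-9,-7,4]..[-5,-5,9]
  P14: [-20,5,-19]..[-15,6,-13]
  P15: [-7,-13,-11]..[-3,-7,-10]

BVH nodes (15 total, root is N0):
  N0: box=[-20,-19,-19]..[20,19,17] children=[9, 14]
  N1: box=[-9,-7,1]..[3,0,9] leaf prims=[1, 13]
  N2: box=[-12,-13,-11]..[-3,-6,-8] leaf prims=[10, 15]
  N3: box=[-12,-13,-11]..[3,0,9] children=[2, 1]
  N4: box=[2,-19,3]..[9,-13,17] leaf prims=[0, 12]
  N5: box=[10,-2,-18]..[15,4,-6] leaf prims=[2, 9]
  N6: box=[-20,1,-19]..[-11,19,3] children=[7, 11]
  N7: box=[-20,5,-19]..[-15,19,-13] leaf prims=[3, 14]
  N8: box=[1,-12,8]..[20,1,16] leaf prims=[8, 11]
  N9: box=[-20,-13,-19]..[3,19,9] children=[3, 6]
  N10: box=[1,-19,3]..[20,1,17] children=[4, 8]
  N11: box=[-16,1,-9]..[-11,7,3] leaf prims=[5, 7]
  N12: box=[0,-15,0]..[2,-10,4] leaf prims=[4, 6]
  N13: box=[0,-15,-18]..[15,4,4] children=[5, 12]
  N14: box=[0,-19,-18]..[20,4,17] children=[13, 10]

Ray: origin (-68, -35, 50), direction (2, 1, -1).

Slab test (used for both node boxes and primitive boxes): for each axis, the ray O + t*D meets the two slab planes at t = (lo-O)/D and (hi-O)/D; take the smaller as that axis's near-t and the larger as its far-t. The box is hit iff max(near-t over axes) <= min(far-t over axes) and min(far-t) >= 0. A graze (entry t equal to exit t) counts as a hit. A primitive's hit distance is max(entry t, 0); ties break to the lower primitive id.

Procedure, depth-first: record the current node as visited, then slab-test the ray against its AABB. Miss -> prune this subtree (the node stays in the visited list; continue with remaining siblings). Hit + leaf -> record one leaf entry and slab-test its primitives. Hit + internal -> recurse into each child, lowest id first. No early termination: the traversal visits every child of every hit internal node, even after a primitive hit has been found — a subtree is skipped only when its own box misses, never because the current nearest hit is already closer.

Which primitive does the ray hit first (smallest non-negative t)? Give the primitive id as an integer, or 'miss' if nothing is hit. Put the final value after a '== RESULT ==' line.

Walk:
N0 x:[24,44] y:[16,54] z:[33,69] -> hit [33,44], descend [9, 14]
  N9 x:[24,71/2] y:[22,54] z:[41,69] -> miss, prune
  N14 x:[34,44] y:[16,39] z:[33,68] -> hit [34,39], descend [10, 13]
    N10 x:[69/2,44] y:[16,36] z:[33,47] -> hit [69/2,36], descend [4, 8]
      N4 x:[35,77/2] y:[16,22] z:[33,47] -> miss, prune
      N8 x:[69/2,44] y:[23,36] z:[34,42] -> hit [69/2,36] leaf, test {P8@t=35, P11(miss)}
    N13 x:[34,83/2] y:[20,39] z:[46,68] -> miss, prune

Summary -> nodes [0, 9, 14, 10, 4, 8, 13]; box-tests=7; leaf-entries=1; first=P8

== RESULT ==
8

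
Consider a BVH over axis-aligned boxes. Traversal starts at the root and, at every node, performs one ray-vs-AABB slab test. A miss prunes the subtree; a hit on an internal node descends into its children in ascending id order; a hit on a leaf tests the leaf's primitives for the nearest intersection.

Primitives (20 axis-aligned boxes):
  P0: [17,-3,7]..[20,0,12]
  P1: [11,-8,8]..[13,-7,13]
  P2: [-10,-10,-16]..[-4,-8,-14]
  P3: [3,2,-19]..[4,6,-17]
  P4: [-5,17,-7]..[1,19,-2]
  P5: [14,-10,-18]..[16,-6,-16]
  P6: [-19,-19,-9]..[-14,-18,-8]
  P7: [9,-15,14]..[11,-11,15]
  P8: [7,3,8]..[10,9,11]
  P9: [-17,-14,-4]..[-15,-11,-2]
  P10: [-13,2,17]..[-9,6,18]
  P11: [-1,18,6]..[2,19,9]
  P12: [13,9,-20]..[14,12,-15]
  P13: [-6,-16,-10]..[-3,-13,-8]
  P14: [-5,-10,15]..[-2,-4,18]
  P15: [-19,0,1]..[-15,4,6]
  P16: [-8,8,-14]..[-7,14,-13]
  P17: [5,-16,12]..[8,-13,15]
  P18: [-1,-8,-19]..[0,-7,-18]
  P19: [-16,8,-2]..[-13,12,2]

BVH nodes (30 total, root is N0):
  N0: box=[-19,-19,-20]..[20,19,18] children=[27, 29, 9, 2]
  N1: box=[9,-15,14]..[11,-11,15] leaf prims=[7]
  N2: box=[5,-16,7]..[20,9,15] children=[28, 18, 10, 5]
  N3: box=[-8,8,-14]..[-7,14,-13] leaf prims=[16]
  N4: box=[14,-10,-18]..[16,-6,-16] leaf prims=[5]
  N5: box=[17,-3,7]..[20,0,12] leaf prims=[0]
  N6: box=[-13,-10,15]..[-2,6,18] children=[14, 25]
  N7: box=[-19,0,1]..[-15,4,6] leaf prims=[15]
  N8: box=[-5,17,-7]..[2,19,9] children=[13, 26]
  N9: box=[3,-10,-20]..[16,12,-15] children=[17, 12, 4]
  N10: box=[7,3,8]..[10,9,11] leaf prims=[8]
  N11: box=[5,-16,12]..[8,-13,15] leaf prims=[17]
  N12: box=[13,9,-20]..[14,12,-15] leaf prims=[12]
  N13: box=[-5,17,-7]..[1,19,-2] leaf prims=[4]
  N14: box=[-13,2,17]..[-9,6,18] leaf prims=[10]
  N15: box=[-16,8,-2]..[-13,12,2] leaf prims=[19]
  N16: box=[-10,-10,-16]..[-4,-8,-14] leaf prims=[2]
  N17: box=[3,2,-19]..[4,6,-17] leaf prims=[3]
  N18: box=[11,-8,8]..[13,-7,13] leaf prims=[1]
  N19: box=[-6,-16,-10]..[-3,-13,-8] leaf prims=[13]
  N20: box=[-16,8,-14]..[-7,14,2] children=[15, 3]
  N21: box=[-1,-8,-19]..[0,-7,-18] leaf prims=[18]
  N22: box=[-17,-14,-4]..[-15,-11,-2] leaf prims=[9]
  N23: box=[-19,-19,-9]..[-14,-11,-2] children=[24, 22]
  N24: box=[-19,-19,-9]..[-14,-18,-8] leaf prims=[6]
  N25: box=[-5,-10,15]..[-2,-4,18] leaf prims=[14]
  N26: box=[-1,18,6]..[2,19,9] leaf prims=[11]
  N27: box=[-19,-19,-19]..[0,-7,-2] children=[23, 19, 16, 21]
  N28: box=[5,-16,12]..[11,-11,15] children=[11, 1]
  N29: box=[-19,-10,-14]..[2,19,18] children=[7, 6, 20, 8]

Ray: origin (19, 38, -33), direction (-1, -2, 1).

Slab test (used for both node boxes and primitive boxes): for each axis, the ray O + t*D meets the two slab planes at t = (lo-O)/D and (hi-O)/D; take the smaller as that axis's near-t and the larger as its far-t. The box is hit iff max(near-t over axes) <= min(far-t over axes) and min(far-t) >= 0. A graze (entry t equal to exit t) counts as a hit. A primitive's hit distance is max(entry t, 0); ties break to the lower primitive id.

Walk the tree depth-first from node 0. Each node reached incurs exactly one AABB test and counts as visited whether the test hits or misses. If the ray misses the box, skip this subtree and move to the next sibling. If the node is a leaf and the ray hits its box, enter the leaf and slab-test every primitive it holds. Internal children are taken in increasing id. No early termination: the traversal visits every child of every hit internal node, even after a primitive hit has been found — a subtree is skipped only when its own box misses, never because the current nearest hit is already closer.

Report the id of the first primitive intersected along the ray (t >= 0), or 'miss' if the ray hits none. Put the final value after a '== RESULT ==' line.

Traverse from the root:
N0 x:[-1,38] y:[19/2,57/2] z:[13,51] -> hit [13,57/2], descend [2, 9, 27, 29]
  N2 x:[-1,14] y:[29/2,27] z:[40,48] -> miss, prune
  N9 x:[3,16] y:[13,24] z:[13,18] -> hit [13,16], descend [4, 12, 17]
    N4 x:[3,5] y:[22,24] z:[15,17] -> miss, prune
    N12 x:[5,6] y:[13,29/2] z:[13,18] -> miss, prune
    N17 x:[15,16] y:[16,18] z:[14,16] -> hit [16,16] leaf, test {P3@t=16}
  N27 x:[19,38] y:[45/2,57/2] z:[14,31] -> hit [45/2,57/2], descend [16, 19, 21, 23]
    N16 x:[23,29] y:[23,24] z:[17,19] -> miss, prune
    N19 x:[22,25] y:[51/2,27] z:[23,25] -> miss, prune
    N21 x:[19,20] y:[45/2,23] z:[14,15] -> miss, prune
    N23 x:[33,38] y:[49/2,57/2] z:[24,31] -> miss, prune
  N29 x:[17,38] y:[19/2,24] z:[19,51] -> hit [19,24], descend [6, 7, 8, 20]
    N6 x:[21,32] y:[16,24] z:[48,51] -> miss, prune
    N7 x:[34,38] y:[17,19] z:[34,39] -> miss, prune
    N8 x:[17,24] y:[19/2,21/2] z:[26,42] -> miss, prune
    N20 x:[26,35] y:[12,15] z:[19,35] -> miss, prune

16 AABB tests over nodes [0, 2, 9, 4, 12, 17, 27, 16, 19, 21, 23, 29, 6, 7, 8, 20]; 1 leaf entered; closest P3.

== RESULT ==
3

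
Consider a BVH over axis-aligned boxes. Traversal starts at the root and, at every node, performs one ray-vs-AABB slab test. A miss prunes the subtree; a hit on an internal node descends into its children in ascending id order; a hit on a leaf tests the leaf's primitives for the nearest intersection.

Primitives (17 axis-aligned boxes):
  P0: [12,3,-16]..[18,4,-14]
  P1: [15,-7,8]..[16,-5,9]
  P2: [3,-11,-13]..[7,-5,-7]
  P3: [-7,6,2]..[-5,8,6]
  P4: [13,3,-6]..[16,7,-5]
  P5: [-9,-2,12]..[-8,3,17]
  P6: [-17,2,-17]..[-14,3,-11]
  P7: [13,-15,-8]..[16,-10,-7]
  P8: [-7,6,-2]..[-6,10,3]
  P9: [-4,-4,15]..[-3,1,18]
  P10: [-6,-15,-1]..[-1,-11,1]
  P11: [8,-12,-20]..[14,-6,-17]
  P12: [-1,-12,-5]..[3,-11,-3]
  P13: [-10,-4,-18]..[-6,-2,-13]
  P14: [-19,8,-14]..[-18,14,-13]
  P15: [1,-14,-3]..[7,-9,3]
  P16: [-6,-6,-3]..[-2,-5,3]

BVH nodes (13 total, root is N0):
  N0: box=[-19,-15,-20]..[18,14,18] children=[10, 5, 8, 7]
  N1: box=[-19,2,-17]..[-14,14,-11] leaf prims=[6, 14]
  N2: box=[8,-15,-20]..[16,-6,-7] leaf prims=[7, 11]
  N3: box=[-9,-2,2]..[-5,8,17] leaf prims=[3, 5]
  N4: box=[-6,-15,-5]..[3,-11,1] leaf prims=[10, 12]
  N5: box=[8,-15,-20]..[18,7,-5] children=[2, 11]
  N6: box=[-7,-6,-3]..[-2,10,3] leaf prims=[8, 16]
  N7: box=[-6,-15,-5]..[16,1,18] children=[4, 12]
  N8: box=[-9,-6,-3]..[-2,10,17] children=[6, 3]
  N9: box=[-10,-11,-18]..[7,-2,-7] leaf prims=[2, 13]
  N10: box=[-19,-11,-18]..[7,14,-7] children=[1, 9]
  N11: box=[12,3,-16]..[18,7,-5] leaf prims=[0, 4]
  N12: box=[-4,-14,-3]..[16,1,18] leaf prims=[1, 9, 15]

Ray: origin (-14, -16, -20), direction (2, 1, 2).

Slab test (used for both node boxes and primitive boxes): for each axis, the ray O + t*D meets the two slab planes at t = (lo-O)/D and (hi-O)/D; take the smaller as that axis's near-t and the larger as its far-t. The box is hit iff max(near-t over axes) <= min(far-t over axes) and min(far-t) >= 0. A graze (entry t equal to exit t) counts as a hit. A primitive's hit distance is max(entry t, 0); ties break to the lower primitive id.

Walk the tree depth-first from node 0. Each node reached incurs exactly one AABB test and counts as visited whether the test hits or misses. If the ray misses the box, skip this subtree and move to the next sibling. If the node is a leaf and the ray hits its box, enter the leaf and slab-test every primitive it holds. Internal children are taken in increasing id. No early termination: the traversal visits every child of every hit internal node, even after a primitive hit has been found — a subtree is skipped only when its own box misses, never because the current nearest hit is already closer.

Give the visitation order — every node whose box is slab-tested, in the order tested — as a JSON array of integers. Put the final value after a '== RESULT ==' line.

Traverse from the root:
N0 x:[-5/2,16] y:[1,30] z:[0,19] -> hit [1,16], descend [5, 7, 8, 10]
  N5 x:[11,16] y:[1,23] z:[0,15/2] -> miss, prune
  N7 x:[4,15] y:[1,17] z:[15/2,19] -> hit [15/2,15], descend [4, 12]
    N4 x:[4,17/2] y:[1,5] z:[15/2,21/2] -> miss, prune
    N12 x:[5,15] y:[2,17] z:[17/2,19] -> hit [17/2,15] leaf, test {P1(miss), P9(miss), P15(miss)}
  N8 x:[5/2,6] y:[10,26] z:[17/2,37/2] -> miss, prune
  N10 x:[-5/2,21/2] y:[5,30] z:[1,13/2] -> hit [5,13/2], descend [1, 9]
    N1 x:[-5/2,0] y:[18,30] z:[3/2,9/2] -> miss, prune
    N9 x:[2,21/2] y:[5,14] z:[1,13/2] -> hit [5,13/2] leaf, test {P2(miss), P13(miss)}

order=[0, 5, 7, 4, 12, 8, 10, 1, 9]  |boxes|=9  |leaves|=2  hit=miss

== RESULT ==
[0, 5, 7, 4, 12, 8, 10, 1, 9]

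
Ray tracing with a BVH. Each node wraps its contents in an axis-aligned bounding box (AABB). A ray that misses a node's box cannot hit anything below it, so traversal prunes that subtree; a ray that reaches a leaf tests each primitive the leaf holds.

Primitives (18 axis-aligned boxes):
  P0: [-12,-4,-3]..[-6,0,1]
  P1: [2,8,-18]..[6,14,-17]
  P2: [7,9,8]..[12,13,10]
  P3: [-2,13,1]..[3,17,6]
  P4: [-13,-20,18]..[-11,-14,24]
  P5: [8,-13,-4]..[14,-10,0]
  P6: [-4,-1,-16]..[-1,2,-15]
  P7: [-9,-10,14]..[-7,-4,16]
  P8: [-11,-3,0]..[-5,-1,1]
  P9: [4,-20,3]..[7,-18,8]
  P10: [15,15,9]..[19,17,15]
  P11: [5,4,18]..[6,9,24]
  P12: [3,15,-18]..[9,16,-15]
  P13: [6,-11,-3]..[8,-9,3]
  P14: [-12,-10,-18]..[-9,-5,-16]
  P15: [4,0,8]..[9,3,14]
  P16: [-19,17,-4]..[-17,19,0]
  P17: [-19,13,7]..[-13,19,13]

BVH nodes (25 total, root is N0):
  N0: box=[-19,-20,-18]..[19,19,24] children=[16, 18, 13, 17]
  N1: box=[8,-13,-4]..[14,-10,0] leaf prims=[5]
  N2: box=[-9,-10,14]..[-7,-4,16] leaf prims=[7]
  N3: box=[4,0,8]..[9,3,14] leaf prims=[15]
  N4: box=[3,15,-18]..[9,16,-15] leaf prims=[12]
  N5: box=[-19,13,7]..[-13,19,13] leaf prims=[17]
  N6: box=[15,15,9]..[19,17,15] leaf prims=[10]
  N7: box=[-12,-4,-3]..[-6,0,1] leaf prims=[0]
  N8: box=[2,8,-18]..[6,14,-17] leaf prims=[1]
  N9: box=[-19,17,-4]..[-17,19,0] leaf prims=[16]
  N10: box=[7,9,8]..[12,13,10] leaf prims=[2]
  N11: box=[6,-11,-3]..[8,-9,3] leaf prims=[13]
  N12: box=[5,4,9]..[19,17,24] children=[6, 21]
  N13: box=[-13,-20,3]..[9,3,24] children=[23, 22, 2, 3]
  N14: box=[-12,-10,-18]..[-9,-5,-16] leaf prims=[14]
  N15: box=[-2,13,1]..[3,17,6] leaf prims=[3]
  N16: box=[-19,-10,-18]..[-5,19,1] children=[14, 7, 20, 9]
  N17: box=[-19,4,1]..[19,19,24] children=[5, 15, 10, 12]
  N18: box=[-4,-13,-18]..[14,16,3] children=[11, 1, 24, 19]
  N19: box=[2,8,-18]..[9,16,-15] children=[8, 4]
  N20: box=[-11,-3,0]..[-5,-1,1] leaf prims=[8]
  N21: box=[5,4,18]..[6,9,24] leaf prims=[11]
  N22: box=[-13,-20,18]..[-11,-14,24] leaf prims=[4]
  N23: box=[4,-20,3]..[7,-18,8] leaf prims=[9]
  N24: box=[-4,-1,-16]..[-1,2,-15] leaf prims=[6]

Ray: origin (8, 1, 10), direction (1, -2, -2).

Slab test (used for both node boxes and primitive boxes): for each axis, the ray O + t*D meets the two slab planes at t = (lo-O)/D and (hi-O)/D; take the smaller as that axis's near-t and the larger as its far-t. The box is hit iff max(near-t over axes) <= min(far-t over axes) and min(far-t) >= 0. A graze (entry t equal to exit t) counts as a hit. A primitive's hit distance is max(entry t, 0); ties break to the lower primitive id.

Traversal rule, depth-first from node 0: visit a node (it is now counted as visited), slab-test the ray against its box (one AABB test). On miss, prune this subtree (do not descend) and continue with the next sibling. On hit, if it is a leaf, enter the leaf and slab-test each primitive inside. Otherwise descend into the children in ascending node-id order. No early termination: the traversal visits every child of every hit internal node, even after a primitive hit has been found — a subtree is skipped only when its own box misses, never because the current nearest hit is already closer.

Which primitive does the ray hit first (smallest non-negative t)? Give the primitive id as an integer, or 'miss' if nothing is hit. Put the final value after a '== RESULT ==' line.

Traverse from the root:
N0 x:[-27,11] y:[-9,21/2] z:[-7,14] -> hit [-7,21/2], descend [13, 16, 17, 18]
  N13 x:[-21,1] y:[-1,21/2] z:[-7,7/2] -> hit [-1,1], descend [2, 3, 22, 23]
    N2 x:[-17,-15] y:[5/2,11/2] z:[-3,-2] -> miss, prune
    N3 x:[-4,1] y:[-1,1/2] z:[-2,1] -> hit [-1,1/2] leaf, test {P15@t=0}
    N22 x:[-21,-19] y:[15/2,21/2] z:[-7,-4] -> miss, prune
    N23 x:[-4,-1] y:[19/2,21/2] z:[1,7/2] -> miss, prune
  N16 x:[-27,-13] y:[-9,11/2] z:[9/2,14] -> miss, prune
  N17 x:[-27,11] y:[-9,-3/2] z:[-7,9/2] -> miss, prune
  N18 x:[-12,6] y:[-15/2,7] z:[7/2,14] -> hit [7/2,6], descend [1, 11, 19, 24]
    N1 x:[0,6] y:[11/2,7] z:[5,7] -> hit [11/2,6] leaf, test {P5@t=11/2}
    N11 x:[-2,0] y:[5,6] z:[7/2,13/2] -> miss, prune
    N19 x:[-6,1] y:[-15/2,-7/2] z:[25/2,14] -> miss, prune
    N24 x:[-12,-9] y:[-1/2,1] z:[25/2,13] -> miss, prune

Summary -> nodes [0, 13, 2, 3, 22, 23, 16, 17, 18, 1, 11, 19, 24]; box-tests=13; leaf-entries=2; first=P15

== RESULT ==
15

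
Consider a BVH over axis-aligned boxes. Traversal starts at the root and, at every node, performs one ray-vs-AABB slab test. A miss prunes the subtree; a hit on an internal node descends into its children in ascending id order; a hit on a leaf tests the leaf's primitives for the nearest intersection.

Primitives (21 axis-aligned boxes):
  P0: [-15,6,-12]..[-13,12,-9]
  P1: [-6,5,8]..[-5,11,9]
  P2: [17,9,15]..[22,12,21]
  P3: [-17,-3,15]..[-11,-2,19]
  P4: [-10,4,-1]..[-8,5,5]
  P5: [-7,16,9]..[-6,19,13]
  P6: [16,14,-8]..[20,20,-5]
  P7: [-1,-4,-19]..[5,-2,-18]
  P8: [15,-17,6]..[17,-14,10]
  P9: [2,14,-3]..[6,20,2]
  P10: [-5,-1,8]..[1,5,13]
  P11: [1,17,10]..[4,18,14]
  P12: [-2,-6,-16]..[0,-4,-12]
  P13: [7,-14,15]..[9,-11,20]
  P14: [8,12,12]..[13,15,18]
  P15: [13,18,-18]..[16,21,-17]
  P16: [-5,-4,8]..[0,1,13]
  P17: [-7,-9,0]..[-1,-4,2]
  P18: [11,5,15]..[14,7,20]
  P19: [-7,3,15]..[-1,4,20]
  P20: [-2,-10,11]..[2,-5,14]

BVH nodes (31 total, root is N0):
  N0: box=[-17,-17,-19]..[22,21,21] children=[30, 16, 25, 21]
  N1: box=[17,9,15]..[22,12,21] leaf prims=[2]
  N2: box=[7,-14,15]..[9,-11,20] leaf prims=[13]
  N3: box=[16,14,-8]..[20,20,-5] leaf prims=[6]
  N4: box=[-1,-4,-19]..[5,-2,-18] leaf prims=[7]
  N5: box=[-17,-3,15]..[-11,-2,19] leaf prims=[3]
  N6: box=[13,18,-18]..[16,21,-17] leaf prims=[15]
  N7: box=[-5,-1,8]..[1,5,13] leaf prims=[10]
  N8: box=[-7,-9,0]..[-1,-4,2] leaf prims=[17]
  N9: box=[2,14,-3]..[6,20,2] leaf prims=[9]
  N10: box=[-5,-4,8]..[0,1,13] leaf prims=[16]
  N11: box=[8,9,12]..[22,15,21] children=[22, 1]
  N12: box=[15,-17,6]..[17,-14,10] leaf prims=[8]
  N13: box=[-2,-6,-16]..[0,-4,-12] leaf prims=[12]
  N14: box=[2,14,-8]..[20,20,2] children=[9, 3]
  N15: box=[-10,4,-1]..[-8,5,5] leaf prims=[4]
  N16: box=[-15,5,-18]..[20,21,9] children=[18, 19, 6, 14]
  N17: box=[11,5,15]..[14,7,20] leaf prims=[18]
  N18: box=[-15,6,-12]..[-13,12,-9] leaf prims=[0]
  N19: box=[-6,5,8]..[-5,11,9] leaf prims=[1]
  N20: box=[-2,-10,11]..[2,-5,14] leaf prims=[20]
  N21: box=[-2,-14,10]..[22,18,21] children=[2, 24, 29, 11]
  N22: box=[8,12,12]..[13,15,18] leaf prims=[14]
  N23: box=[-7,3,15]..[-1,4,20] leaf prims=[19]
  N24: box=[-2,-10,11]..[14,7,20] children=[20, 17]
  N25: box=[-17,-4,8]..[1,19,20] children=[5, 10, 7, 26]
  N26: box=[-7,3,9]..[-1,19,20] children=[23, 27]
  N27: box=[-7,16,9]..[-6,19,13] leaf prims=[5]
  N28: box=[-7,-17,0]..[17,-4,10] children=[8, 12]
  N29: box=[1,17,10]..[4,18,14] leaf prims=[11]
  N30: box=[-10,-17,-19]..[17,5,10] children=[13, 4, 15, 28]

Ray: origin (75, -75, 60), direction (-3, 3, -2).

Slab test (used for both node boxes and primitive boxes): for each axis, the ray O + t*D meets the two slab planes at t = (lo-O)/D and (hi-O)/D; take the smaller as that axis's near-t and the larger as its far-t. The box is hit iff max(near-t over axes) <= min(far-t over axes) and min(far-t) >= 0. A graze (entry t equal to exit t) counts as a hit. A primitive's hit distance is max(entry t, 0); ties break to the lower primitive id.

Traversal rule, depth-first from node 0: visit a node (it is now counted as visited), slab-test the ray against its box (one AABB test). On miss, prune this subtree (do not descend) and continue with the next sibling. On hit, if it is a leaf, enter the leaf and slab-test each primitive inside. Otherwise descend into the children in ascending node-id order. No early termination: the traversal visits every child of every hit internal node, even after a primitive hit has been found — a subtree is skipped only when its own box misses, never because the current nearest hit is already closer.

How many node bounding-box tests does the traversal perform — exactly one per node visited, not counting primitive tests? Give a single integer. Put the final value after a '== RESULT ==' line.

Walk:
N0 x:[53/3,92/3] y:[58/3,32] z:[39/2,79/2] -> hit [39/2,92/3], descend [16, 21, 25, 30]
  N16 x:[55/3,30] y:[80/3,32] z:[51/2,39] -> hit [80/3,30], descend [6, 14, 18, 19]
    N6 x:[59/3,62/3] y:[31,32] z:[77/2,39] -> miss, prune
    N14 x:[55/3,73/3] y:[89/3,95/3] z:[29,34] -> miss, prune
    N18 x:[88/3,30] y:[27,29] z:[69/2,36] -> miss, prune
    N19 x:[80/3,27] y:[80/3,86/3] z:[51/2,26] -> miss, prune
  N21 x:[53/3,77/3] y:[61/3,31] z:[39/2,25] -> hit [61/3,25], descend [2, 11, 24, 29]
    N2 x:[22,68/3] y:[61/3,64/3] z:[20,45/2] -> miss, prune
    N11 x:[53/3,67/3] y:[28,30] z:[39/2,24] -> miss, prune
    N24 x:[61/3,77/3] y:[65/3,82/3] z:[20,49/2] -> hit [65/3,49/2], descend [17, 20]
      N17 x:[61/3,64/3] y:[80/3,82/3] z:[20,45/2] -> miss, prune
      N20 x:[73/3,77/3] y:[65/3,70/3] z:[23,49/2] -> miss, prune
    N29 x:[71/3,74/3] y:[92/3,31] z:[23,25] -> miss, prune
  N25 x:[74/3,92/3] y:[71/3,94/3] z:[20,26] -> hit [74/3,26], descend [5, 7, 10, 26]
    N5 x:[86/3,92/3] y:[24,73/3] z:[41/2,45/2] -> miss, prune
    N7 x:[74/3,80/3] y:[74/3,80/3] z:[47/2,26] -> hit [74/3,26] leaf, test {P10@t=74/3}
    N10 x:[25,80/3] y:[71/3,76/3] z:[47/2,26] -> hit [25,76/3] leaf, test {P16@t=25}
    N26 x:[76/3,82/3] y:[26,94/3] z:[20,51/2] -> miss, prune
  N30 x:[58/3,85/3] y:[58/3,80/3] z:[25,79/2] -> hit [25,80/3], descend [4, 13, 15, 28]
    N4 x:[70/3,76/3] y:[71/3,73/3] z:[39,79/2] -> miss, prune
    N13 x:[25,77/3] y:[23,71/3] z:[36,38] -> miss, prune
    N15 x:[83/3,85/3] y:[79/3,80/3] z:[55/2,61/2] -> miss, prune
    N28 x:[58/3,82/3] y:[58/3,71/3] z:[25,30] -> miss, prune

23 AABB tests over nodes [0, 16, 6, 14, 18, 19, 21, 2, 11, 24, 17, 20, 29, 25, 5, 7, 10, 26, 30, 4, 13, 15, 28]; 2 leaves entered; closest P10.

== RESULT ==
23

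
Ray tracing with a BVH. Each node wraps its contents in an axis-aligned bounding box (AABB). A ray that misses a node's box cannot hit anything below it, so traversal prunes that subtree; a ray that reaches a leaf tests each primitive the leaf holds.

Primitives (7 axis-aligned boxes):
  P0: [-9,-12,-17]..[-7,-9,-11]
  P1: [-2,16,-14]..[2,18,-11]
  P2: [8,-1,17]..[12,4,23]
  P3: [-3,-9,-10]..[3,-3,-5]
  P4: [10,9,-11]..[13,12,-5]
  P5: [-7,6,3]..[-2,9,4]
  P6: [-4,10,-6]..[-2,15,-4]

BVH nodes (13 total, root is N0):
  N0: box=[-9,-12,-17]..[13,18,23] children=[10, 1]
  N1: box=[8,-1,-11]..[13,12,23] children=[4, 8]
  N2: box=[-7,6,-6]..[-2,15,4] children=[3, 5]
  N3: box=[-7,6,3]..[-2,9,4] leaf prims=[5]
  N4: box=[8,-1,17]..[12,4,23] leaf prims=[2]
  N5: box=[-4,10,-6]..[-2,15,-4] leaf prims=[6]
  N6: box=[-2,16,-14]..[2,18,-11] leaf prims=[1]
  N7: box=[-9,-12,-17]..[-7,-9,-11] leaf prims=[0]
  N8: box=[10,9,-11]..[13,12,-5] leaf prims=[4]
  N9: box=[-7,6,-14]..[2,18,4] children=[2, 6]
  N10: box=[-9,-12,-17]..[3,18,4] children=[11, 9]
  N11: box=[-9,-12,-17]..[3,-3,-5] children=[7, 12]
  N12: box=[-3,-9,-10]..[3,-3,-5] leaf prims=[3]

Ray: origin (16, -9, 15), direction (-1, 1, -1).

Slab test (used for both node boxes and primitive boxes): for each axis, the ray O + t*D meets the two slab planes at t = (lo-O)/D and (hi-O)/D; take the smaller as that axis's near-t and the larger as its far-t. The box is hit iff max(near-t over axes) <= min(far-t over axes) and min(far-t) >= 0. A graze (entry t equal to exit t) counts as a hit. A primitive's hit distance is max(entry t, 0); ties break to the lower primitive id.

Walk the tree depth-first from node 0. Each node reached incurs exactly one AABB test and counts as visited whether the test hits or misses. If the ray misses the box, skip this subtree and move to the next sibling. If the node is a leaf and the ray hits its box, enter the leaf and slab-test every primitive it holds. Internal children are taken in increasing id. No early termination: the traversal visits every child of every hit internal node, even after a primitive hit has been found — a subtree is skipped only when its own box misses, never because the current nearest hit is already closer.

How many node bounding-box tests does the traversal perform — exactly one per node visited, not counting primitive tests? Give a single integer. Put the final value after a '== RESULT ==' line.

Walk:
N0 x:[3,25] y:[-3,27] z:[-8,32] -> hit [3,25], descend [1, 10]
  N1 x:[3,8] y:[8,21] z:[-8,26] -> hit [8,8], descend [4, 8]
    N4 x:[4,8] y:[8,13] z:[-8,-2] -> miss, prune
    N8 x:[3,6] y:[18,21] z:[20,26] -> miss, prune
  N10 x:[13,25] y:[-3,27] z:[11,32] -> hit [13,25], descend [9, 11]
    N9 x:[14,23] y:[15,27] z:[11,29] -> hit [15,23], descend [2, 6]
      N2 x:[18,23] y:[15,24] z:[11,21] -> hit [18,21], descend [3, 5]
        N3 x:[18,23] y:[15,18] z:[11,12] -> miss, prune
        N5 x:[18,20] y:[19,24] z:[19,21] -> hit [19,20] leaf, test {P6@t=19}
      N6 x:[14,18] y:[25,27] z:[26,29] -> miss, prune
    N11 x:[13,25] y:[-3,6] z:[20,32] -> miss, prune

order=[0, 1, 4, 8, 10, 9, 2, 3, 5, 6, 11]  |boxes|=11  |leaves|=1  hit=P6

== RESULT ==
11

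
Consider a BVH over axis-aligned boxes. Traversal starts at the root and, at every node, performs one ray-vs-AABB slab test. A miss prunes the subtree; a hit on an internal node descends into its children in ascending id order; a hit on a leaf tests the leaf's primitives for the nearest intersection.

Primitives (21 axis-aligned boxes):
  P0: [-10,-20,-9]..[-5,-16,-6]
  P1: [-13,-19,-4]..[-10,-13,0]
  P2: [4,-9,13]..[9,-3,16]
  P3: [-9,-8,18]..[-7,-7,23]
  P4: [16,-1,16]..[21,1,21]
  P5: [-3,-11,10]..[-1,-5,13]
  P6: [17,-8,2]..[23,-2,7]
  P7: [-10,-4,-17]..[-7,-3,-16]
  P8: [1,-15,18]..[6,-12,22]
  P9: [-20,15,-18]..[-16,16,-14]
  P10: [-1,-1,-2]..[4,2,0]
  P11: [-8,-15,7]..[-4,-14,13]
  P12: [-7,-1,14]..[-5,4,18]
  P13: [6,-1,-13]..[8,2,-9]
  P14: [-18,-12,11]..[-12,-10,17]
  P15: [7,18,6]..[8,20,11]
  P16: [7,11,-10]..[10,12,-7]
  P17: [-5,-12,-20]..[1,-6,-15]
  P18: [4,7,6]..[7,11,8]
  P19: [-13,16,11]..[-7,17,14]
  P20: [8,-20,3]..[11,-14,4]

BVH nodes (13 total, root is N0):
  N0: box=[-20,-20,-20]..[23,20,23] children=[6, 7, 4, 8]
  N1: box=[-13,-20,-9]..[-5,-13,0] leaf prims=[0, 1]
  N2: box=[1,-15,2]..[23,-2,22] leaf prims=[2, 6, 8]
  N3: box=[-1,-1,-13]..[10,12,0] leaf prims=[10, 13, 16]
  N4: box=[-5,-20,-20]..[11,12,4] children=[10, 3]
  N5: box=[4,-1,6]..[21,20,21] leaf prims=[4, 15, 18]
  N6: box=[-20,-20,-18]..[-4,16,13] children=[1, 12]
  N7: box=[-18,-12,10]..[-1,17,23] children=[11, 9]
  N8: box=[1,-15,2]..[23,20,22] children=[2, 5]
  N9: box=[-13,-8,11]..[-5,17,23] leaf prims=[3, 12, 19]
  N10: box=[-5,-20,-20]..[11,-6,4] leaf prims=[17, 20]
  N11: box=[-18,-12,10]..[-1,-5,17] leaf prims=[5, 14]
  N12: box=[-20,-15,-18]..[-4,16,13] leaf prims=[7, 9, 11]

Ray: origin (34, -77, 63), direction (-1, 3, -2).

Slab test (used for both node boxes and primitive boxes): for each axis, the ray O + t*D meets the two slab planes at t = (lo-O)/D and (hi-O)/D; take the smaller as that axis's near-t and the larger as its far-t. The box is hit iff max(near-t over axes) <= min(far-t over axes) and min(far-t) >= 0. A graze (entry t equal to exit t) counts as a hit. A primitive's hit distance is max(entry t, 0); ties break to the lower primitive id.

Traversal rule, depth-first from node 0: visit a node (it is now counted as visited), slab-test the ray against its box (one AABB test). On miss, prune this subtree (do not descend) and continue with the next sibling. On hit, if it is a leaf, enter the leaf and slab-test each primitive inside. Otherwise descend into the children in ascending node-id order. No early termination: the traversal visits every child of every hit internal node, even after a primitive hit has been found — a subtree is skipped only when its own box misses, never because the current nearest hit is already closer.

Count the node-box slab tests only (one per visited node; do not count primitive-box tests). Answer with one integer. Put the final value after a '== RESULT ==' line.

Trace the traversal:
N0 x:[11,54] y:[19,97/3] z:[20,83/2] -> hit [20,97/3], descend [4, 6, 7, 8]
  N4 x:[23,39] y:[19,89/3] z:[59/2,83/2] -> hit [59/2,89/3], descend [3, 10]
    N3 x:[24,35] y:[76/3,89/3] z:[63/2,38] -> miss, prune
    N10 x:[23,39] y:[19,71/3] z:[59/2,83/2] -> miss, prune
  N6 x:[38,54] y:[19,31] z:[25,81/2] -> miss, prune
  N7 x:[35,52] y:[65/3,94/3] z:[20,53/2] -> miss, prune
  N8 x:[11,33] y:[62/3,97/3] z:[41/2,61/2] -> hit [62/3,61/2], descend [2, 5]
    N2 x:[11,33] y:[62/3,25] z:[41/2,61/2] -> hit [62/3,25] leaf, test {P2(miss), P6(miss), P8(miss)}
    N5 x:[13,30] y:[76/3,97/3] z:[21,57/2] -> hit [76/3,57/2] leaf, test {P4(miss), P15(miss), P18@t=28}

order=[0, 4, 3, 10, 6, 7, 8, 2, 5]  |boxes|=9  |leaves|=2  hit=P18

== RESULT ==
9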